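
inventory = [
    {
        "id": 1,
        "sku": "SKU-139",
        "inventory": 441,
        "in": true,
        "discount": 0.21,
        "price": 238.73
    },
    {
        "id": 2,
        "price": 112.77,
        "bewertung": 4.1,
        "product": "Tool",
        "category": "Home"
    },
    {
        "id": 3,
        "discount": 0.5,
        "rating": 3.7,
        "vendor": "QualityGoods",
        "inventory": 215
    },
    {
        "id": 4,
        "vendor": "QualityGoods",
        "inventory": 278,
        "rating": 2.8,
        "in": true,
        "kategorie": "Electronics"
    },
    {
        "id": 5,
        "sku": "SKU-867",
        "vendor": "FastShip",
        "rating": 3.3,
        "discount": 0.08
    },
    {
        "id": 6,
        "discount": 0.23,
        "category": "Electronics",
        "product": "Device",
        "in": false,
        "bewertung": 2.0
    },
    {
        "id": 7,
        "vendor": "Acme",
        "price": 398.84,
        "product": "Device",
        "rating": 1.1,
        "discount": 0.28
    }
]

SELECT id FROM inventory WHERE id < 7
[1, 2, 3, 4, 5, 6]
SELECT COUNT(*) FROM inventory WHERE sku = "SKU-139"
1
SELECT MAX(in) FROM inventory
True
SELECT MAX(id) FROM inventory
7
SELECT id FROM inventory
[1, 2, 3, 4, 5, 6, 7]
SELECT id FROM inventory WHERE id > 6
[7]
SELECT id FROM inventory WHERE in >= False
[1, 4, 6]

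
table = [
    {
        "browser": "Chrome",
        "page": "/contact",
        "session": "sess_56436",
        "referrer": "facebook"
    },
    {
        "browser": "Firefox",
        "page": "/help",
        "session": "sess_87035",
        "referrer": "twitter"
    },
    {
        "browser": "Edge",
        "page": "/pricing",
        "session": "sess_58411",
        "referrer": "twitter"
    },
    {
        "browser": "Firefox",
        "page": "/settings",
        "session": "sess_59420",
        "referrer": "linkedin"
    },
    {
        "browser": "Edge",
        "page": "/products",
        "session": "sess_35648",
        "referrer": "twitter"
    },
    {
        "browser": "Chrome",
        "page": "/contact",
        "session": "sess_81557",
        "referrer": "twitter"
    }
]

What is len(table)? 6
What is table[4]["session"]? "sess_35648"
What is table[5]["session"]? "sess_81557"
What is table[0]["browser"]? "Chrome"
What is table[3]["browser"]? "Firefox"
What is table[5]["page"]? "/contact"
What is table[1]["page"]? "/help"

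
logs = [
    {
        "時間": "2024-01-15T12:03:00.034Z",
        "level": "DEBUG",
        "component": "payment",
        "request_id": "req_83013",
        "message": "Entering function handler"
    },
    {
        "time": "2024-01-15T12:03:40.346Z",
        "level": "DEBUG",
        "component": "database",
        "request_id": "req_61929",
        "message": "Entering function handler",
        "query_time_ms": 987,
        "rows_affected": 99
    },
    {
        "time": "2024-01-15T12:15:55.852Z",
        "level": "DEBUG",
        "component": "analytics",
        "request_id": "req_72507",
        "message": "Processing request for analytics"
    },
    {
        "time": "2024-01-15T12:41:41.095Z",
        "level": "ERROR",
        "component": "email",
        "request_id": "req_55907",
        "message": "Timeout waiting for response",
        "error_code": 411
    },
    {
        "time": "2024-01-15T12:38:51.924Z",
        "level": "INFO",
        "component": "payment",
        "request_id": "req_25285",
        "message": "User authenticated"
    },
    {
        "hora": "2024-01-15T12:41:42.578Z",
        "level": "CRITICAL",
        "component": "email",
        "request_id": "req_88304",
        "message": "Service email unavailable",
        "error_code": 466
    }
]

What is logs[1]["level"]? "DEBUG"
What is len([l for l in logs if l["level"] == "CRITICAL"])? 1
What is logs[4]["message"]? "User authenticated"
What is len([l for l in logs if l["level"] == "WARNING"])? 0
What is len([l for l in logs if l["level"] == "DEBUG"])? 3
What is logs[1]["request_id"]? "req_61929"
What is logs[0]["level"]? "DEBUG"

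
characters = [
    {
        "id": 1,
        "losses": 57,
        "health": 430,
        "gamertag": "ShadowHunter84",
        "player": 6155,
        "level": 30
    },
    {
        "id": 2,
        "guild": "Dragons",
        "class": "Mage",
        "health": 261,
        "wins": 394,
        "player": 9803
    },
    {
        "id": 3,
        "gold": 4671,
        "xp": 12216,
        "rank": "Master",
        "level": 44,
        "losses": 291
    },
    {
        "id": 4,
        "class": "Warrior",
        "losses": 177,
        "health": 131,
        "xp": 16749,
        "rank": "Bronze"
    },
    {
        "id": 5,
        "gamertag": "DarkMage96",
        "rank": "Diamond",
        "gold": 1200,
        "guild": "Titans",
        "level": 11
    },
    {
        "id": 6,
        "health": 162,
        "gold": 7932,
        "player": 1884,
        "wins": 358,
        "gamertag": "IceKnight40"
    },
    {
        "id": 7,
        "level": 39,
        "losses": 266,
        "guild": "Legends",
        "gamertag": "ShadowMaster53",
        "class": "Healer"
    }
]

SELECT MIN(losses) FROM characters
57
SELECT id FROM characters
[1, 2, 3, 4, 5, 6, 7]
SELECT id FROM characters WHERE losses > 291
[]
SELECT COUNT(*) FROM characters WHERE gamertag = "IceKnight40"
1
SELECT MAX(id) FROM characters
7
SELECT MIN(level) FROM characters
11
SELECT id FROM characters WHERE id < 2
[1]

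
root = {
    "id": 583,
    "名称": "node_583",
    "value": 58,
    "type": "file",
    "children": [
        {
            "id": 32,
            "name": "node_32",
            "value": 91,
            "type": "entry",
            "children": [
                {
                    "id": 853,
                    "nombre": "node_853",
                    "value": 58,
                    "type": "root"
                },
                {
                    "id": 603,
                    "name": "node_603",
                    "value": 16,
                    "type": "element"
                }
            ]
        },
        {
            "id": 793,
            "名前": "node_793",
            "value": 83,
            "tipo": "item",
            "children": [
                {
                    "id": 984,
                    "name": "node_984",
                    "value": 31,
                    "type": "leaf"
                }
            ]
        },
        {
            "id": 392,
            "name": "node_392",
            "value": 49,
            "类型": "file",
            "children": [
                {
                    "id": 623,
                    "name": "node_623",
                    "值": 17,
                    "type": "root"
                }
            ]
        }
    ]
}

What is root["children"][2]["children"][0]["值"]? 17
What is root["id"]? 583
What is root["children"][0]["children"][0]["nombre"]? "node_853"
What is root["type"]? "file"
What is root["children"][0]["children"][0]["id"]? 853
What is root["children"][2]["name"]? "node_392"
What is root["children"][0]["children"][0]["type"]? "root"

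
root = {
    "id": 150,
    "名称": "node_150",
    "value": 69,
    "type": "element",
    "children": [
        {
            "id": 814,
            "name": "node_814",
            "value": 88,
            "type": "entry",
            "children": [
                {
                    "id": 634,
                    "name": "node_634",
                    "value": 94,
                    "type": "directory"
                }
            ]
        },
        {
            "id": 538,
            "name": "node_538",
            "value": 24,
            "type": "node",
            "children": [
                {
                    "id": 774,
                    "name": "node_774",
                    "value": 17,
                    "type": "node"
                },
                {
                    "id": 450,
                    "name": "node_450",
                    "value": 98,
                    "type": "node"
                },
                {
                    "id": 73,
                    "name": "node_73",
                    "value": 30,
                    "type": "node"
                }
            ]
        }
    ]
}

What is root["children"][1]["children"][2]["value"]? 30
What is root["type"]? "element"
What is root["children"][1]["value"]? 24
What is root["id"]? 150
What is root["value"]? 69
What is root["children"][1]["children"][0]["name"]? "node_774"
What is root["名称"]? "node_150"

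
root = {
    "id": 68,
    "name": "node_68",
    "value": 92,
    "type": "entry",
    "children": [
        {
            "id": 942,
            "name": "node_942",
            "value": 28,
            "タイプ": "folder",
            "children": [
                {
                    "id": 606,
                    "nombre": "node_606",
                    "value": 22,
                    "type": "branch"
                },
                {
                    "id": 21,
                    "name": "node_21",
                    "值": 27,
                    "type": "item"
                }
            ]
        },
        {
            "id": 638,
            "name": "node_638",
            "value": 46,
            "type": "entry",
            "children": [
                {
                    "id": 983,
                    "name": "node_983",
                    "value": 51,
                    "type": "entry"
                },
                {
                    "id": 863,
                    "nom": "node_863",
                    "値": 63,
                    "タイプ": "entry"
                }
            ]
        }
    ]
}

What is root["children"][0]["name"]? "node_942"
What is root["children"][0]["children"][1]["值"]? 27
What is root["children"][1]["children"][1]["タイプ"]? "entry"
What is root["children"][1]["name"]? "node_638"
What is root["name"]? "node_68"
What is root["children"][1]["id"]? 638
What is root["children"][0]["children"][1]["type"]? "item"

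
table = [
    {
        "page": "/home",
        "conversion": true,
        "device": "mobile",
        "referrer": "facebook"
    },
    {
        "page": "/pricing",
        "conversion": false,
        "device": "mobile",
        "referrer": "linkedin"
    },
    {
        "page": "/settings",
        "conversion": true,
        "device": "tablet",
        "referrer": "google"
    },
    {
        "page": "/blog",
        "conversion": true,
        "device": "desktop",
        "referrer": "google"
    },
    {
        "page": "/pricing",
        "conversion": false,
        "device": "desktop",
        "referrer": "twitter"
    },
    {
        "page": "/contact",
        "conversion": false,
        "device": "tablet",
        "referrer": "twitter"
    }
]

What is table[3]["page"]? "/blog"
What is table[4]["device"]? "desktop"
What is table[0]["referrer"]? "facebook"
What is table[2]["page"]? "/settings"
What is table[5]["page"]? "/contact"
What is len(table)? 6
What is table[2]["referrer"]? "google"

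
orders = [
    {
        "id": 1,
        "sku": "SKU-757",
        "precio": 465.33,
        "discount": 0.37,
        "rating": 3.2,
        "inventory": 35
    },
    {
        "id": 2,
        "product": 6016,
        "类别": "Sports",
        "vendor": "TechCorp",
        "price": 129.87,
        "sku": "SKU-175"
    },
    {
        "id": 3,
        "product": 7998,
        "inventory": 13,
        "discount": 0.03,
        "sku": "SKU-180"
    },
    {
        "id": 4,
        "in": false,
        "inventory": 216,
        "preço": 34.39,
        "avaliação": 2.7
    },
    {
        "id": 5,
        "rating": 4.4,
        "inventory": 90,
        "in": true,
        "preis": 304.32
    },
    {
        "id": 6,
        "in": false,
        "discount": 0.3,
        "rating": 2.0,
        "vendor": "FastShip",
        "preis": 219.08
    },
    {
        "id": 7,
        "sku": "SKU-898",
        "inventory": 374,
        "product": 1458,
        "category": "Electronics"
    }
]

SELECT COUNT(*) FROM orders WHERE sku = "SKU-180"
1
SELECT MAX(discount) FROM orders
0.37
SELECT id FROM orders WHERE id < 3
[1, 2]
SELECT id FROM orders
[1, 2, 3, 4, 5, 6, 7]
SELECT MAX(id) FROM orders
7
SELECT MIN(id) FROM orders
1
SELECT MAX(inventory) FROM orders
374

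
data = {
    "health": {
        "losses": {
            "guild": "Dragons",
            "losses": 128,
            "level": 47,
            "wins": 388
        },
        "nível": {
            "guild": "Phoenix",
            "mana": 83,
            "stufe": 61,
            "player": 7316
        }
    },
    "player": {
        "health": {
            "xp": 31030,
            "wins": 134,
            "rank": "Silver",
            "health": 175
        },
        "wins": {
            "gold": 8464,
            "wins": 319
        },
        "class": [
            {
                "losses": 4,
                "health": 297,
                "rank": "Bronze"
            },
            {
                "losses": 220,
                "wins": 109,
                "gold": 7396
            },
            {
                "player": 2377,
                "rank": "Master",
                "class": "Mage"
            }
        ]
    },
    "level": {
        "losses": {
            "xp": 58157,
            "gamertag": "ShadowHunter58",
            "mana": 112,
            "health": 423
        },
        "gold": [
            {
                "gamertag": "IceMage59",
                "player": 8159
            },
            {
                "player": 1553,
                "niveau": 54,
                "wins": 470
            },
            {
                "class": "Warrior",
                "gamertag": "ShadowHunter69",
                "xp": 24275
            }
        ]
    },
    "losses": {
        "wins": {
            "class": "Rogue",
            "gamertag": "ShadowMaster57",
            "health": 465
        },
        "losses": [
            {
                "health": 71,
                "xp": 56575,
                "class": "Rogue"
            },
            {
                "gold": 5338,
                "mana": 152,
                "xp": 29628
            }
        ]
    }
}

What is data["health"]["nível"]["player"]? 7316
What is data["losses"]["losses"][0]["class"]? "Rogue"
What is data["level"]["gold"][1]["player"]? 1553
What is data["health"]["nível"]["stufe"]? 61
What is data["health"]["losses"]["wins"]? 388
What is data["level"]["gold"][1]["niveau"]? 54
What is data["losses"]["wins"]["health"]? 465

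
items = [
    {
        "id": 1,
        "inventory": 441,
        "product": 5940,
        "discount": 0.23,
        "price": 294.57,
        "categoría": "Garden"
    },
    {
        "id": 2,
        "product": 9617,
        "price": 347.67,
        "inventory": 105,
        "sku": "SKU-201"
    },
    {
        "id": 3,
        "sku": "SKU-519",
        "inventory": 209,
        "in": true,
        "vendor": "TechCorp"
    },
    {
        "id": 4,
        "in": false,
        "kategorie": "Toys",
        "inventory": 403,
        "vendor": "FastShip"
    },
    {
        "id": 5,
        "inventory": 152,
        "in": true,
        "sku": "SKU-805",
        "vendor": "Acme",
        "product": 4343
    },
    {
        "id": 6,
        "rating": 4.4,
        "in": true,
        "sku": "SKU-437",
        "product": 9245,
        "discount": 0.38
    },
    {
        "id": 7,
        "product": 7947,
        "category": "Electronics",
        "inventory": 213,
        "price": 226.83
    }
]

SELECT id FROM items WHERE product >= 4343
[1, 2, 5, 6, 7]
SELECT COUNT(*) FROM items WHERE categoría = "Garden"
1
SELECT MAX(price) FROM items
347.67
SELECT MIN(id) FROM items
1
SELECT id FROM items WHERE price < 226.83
[]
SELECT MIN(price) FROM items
226.83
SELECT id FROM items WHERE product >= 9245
[2, 6]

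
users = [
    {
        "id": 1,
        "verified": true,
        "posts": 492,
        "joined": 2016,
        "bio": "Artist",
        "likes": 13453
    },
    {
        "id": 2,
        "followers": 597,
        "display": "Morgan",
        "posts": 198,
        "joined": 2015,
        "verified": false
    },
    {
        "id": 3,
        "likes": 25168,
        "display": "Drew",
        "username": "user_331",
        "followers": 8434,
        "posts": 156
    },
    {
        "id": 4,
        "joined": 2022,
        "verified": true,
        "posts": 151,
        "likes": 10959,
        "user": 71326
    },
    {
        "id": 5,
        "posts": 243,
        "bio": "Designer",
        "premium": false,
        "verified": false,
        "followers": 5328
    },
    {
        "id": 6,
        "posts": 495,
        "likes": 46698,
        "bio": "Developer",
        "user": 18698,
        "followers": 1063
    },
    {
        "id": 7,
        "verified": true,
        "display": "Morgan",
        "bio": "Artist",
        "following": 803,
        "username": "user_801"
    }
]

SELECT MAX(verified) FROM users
True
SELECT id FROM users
[1, 2, 3, 4, 5, 6, 7]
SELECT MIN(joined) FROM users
2015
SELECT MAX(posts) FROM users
495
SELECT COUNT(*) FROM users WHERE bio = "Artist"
2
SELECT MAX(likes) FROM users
46698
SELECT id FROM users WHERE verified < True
[2, 5]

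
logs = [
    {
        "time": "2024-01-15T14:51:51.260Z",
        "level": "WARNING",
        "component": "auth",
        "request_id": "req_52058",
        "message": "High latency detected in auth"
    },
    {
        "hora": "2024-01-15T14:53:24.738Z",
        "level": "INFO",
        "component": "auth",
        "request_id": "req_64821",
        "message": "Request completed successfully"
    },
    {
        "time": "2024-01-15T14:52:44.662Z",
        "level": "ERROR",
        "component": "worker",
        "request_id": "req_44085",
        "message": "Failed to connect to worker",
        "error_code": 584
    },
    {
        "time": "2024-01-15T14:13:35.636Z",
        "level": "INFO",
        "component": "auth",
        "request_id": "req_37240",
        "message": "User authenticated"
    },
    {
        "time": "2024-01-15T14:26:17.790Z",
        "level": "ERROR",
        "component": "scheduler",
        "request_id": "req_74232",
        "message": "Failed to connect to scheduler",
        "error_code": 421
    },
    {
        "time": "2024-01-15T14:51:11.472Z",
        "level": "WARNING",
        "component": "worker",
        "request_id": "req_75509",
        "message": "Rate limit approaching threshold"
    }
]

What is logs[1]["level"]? "INFO"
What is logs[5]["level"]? "WARNING"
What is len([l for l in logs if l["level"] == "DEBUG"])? 0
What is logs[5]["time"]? "2024-01-15T14:51:11.472Z"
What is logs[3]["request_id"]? "req_37240"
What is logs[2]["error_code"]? 584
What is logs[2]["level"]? "ERROR"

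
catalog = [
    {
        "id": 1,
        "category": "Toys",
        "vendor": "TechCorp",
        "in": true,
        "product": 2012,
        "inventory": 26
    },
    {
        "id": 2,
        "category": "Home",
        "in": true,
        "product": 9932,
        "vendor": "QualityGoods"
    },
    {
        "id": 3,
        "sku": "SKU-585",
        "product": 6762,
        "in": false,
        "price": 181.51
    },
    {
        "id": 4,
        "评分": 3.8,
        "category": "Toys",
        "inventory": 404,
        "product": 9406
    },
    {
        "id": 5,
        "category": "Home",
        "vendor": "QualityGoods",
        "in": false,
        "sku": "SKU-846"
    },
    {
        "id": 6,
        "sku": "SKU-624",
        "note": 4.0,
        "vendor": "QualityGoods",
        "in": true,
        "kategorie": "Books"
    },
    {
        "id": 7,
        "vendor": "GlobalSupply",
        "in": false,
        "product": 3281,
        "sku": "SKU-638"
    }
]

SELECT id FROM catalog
[1, 2, 3, 4, 5, 6, 7]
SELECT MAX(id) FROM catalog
7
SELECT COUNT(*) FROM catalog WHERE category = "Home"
2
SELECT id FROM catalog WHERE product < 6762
[1, 7]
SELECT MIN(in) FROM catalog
False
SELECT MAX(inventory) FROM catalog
404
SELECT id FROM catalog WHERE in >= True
[1, 2, 6]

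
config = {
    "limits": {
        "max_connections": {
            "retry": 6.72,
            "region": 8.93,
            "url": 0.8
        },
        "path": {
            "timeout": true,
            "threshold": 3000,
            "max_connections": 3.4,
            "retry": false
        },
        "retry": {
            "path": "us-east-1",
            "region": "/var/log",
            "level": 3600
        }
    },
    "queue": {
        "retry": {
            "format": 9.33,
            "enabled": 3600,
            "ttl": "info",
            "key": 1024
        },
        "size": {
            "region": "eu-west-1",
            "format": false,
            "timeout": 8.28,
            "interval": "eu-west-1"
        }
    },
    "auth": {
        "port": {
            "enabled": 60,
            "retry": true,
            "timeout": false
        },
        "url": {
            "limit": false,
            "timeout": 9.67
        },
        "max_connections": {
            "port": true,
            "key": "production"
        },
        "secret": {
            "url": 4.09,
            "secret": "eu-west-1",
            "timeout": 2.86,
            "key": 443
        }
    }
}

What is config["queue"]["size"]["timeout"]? 8.28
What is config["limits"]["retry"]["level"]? 3600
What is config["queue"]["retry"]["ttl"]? "info"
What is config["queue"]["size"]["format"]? False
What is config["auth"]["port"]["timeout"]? False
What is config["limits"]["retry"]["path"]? "us-east-1"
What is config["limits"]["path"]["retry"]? False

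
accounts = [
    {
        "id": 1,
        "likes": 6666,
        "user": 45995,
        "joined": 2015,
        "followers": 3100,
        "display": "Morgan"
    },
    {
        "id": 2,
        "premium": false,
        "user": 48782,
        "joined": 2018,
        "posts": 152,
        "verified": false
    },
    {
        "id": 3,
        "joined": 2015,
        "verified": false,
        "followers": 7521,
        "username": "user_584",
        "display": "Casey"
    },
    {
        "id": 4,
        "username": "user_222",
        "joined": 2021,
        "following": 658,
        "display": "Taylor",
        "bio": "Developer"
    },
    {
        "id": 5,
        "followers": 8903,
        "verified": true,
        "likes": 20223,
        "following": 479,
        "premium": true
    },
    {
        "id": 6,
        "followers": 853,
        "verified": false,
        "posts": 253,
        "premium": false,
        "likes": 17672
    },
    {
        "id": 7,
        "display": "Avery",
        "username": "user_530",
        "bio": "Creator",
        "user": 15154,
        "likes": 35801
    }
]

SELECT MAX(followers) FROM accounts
8903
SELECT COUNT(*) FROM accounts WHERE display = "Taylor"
1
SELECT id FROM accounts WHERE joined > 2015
[2, 4]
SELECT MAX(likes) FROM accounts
35801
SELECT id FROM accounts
[1, 2, 3, 4, 5, 6, 7]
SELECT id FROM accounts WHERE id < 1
[]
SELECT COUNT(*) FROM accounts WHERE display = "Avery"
1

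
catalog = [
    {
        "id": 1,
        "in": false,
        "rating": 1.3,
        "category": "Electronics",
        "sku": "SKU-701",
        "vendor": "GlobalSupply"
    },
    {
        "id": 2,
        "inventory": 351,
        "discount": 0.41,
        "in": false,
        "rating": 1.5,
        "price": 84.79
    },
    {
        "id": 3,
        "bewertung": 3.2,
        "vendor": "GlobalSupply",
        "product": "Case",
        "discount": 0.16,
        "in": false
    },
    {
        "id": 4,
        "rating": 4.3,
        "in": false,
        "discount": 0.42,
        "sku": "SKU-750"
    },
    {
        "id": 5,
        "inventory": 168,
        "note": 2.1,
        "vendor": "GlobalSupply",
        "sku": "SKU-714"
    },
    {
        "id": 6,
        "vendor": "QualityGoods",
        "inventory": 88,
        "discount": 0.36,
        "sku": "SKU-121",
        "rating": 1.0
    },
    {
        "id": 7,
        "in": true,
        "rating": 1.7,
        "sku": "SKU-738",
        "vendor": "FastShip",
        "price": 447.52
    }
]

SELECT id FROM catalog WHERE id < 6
[1, 2, 3, 4, 5]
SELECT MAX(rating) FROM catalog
4.3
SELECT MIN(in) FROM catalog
False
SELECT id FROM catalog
[1, 2, 3, 4, 5, 6, 7]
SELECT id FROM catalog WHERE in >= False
[1, 2, 3, 4, 7]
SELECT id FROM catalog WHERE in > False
[7]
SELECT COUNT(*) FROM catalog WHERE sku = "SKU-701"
1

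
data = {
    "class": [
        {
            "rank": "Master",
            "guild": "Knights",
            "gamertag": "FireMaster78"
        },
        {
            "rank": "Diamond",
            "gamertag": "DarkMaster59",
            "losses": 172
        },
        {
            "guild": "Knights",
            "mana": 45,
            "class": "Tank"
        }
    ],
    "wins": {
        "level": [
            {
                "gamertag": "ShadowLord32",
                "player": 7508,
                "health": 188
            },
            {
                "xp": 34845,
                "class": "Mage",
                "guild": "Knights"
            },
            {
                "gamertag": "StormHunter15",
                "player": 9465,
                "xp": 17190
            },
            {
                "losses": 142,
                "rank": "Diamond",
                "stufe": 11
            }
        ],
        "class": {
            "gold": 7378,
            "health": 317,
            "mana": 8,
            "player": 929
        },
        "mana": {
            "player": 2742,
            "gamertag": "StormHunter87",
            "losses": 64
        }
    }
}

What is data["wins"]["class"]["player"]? 929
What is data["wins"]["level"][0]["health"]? 188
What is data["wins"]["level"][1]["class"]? "Mage"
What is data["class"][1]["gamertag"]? "DarkMaster59"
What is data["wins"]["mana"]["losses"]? 64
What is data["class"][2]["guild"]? "Knights"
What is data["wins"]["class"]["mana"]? 8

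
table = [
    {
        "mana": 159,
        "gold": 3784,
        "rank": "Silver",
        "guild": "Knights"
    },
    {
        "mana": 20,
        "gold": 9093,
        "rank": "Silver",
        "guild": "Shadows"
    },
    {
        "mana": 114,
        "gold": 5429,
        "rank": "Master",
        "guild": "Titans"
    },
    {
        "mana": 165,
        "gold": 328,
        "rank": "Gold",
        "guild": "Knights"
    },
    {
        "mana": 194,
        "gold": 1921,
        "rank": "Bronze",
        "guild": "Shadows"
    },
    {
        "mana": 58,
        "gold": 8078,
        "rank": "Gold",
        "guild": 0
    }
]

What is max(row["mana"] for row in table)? 194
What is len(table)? 6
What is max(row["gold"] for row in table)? 9093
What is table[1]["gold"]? 9093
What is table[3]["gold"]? 328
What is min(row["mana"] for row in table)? 20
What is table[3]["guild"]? "Knights"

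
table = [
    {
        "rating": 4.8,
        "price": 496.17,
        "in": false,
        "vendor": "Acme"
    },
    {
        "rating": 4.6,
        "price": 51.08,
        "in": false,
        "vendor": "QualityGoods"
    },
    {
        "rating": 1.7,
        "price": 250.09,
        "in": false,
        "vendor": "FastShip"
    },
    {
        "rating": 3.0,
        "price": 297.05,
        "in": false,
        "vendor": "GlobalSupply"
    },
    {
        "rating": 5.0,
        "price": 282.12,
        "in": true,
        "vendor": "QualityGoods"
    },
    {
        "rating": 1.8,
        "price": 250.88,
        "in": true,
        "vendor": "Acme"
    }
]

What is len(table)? 6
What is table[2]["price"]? 250.09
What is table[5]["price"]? 250.88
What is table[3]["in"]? False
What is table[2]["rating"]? 1.7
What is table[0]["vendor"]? "Acme"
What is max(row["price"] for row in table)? 496.17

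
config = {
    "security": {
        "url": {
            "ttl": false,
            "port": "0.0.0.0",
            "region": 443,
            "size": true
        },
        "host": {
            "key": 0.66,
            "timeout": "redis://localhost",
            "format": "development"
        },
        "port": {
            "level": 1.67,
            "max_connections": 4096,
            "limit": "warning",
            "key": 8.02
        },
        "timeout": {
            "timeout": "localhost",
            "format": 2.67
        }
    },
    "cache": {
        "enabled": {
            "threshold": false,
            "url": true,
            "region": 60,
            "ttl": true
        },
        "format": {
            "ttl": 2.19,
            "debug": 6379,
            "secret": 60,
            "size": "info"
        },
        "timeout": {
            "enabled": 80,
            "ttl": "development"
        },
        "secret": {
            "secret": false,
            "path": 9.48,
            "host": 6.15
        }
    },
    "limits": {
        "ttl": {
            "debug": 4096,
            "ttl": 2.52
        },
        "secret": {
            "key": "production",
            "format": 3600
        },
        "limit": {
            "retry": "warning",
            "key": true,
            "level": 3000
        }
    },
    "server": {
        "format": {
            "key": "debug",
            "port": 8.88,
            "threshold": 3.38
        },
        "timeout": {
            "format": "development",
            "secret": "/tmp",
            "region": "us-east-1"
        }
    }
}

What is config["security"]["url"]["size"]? True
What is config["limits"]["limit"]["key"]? True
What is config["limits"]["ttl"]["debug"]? 4096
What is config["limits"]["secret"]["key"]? "production"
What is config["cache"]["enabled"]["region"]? 60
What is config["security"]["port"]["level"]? 1.67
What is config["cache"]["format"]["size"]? "info"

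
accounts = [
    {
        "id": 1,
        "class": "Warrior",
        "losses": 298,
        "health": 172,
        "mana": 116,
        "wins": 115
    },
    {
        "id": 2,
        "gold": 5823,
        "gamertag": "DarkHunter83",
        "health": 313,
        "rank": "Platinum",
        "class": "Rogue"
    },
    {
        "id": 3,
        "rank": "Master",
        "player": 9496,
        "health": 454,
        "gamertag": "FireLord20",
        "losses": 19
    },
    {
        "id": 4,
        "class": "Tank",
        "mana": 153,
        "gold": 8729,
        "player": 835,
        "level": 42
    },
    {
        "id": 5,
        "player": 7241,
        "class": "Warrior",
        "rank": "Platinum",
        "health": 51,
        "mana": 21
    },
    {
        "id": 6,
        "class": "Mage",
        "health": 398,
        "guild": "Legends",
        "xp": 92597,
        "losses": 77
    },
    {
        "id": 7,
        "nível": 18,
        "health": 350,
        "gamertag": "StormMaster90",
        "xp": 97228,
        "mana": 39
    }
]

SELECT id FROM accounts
[1, 2, 3, 4, 5, 6, 7]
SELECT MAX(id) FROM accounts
7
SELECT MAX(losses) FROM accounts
298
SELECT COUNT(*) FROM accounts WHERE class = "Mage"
1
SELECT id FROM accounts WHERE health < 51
[]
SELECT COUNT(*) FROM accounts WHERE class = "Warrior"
2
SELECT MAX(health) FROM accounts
454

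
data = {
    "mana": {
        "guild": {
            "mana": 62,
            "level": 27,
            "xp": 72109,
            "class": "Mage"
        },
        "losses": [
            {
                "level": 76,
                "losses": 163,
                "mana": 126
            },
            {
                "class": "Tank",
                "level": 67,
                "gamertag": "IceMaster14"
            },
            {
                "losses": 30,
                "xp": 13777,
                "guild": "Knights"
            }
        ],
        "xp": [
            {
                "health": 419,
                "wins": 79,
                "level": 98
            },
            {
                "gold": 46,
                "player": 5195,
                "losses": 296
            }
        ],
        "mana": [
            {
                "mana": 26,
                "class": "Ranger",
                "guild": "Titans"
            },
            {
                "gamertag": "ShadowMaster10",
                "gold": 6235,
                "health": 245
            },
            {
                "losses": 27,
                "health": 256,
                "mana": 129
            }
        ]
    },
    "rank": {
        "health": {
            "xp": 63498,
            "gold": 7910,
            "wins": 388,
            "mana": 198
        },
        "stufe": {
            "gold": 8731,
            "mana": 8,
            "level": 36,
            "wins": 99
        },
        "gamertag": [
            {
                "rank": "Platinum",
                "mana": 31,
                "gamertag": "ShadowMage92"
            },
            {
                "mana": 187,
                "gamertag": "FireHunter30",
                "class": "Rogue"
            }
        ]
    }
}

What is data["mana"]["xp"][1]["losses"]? 296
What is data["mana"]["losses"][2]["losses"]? 30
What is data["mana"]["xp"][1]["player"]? 5195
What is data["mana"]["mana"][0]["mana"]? 26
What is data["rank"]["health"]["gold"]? 7910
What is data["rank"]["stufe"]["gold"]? 8731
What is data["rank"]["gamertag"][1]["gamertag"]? "FireHunter30"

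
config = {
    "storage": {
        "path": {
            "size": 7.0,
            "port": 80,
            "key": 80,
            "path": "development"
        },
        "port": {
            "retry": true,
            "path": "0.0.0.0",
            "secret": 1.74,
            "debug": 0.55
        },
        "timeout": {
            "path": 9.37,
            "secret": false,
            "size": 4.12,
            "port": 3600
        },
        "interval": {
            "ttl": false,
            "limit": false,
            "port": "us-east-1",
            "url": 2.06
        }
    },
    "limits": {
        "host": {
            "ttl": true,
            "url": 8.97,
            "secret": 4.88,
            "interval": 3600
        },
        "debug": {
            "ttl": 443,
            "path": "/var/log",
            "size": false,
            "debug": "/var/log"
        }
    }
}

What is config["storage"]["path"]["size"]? 7.0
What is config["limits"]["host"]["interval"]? 3600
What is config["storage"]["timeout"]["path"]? 9.37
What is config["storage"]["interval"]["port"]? "us-east-1"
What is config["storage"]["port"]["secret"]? 1.74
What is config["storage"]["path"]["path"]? "development"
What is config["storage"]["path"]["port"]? 80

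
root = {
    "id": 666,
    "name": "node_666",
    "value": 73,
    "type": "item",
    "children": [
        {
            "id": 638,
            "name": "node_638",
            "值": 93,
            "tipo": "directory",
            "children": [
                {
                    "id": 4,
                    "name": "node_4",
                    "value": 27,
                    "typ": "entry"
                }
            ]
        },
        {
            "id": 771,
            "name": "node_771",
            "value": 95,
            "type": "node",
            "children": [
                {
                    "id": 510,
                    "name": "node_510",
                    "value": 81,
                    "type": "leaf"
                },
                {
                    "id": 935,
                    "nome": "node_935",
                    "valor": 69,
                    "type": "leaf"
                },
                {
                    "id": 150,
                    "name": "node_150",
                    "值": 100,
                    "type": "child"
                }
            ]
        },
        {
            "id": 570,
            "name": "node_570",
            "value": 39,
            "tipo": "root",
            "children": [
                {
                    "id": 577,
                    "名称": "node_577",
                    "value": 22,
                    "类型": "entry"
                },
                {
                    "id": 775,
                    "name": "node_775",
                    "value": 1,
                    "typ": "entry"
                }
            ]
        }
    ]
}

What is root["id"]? 666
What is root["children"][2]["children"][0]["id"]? 577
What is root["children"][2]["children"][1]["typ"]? "entry"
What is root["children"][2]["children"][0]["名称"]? "node_577"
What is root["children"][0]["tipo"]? "directory"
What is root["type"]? "item"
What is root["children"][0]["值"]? 93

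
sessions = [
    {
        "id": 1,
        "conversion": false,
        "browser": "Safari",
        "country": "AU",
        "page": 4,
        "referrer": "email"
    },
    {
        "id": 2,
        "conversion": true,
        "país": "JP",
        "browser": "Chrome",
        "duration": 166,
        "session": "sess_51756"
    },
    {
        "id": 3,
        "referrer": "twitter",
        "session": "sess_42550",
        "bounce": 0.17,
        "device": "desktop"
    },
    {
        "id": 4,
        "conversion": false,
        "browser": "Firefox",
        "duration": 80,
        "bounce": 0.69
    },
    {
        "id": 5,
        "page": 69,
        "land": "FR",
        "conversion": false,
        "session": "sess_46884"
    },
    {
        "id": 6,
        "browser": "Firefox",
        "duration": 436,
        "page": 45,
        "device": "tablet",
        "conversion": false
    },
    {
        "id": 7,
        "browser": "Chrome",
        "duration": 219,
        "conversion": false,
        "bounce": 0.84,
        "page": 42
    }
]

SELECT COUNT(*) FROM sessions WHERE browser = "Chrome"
2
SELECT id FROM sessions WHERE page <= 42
[1, 7]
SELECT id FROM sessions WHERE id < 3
[1, 2]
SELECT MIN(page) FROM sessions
4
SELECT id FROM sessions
[1, 2, 3, 4, 5, 6, 7]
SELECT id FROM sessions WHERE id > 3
[4, 5, 6, 7]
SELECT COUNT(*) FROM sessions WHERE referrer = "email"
1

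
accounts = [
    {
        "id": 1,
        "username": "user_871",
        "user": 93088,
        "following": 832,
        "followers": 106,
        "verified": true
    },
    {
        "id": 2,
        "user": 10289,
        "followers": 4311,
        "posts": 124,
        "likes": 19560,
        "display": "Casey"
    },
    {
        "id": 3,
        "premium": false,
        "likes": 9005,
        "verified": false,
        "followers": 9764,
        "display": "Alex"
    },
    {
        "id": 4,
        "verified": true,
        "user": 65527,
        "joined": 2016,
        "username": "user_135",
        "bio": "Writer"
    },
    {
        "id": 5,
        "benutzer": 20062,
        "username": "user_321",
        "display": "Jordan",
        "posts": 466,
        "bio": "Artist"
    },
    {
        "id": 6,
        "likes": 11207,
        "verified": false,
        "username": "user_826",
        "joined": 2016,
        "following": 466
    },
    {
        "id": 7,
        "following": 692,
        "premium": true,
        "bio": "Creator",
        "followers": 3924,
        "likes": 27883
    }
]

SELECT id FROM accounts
[1, 2, 3, 4, 5, 6, 7]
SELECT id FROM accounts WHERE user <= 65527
[2, 4]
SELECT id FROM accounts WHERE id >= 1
[1, 2, 3, 4, 5, 6, 7]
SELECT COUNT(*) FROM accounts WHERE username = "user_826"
1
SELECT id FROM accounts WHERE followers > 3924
[2, 3]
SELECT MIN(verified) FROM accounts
False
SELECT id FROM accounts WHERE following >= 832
[1]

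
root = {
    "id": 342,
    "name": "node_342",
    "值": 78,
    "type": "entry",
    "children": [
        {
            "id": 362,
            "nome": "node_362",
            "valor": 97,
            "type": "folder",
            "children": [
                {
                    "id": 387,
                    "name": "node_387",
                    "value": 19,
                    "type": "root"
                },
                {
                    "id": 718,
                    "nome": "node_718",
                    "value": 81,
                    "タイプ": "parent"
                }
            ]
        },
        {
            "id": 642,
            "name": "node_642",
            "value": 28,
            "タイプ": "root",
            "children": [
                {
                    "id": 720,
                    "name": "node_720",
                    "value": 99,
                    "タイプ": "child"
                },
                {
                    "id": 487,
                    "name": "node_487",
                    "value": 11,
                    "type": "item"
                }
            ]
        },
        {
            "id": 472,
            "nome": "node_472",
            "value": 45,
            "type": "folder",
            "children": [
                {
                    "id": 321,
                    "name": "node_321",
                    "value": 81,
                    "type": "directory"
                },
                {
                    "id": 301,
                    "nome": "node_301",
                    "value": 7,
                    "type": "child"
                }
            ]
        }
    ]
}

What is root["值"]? 78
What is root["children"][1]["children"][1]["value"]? 11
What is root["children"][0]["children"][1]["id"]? 718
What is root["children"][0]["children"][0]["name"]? "node_387"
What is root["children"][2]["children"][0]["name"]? "node_321"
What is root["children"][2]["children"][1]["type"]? "child"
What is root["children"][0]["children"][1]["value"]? 81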